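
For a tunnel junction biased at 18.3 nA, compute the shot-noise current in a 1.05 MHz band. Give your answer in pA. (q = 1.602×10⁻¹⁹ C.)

78.5 pA

I_n = √(2qI·B)
2qI·B = 2 × 1.602×10⁻¹⁹ × 1.83×10⁻⁸ × 1.05×10⁶ = 6.16×10⁻²¹ A²
I_n = √(6.16×10⁻²¹) = 7.85×10⁻¹¹ A = 78.5 pA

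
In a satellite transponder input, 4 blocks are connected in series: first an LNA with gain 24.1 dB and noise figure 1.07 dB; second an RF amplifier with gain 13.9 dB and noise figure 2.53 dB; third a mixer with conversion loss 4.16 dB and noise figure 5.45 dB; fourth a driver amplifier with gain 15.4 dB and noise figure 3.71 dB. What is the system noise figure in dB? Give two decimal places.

Convert to linear (a loss of L dB is a gain of −L dB): F_i = 10^(NF_i/10), G_i = 10^(G_i,dB/10)
  Stage 1: F_1 = 10^(1.07/10) = 1.279, G_1 = 10^(24.1/10) = 257.0
  Stage 2: F_2 = 10^(2.53/10) = 1.791, G_2 = 10^(13.9/10) = 24.55
  Stage 3: F_3 = 10^(5.45/10) = 3.508, G_3 = 10^(−4.16/10) = 0.3837
  Stage 4: F_4 = 10^(3.71/10) = 2.350, G_4 = 10^(15.4/10) = 34.67
Friis cascade:
  F = 1.279 + (1.791 − 1)/257.0 + (3.508 − 1)/6310 + (2.350 − 1)/2421 = 1.283
NF = 10 log₁₀(1.283) = 1.08 dB

1.08 dB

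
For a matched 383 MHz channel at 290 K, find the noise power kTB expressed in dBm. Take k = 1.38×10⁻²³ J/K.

P_n = kTB = 1.38×10⁻²³ × 290 × 3.83×10⁸ = 1.53×10⁻¹² W
In dBm: 10 log₁₀(1.53×10⁻¹² / 10⁻³) = −88.1 dBm

−88.1 dBm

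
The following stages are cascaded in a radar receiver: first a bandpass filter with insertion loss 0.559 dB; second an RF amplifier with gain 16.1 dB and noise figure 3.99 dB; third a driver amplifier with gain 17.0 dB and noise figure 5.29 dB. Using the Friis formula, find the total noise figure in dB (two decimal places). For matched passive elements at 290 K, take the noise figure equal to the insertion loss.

4.65 dB

Convert to linear (a loss of L dB is a gain of −L dB): F_i = 10^(NF_i/10), G_i = 10^(G_i,dB/10)
  Stage 1: F_1 = 10^(0.559/10) = 1.137, G_1 = 10^(−0.559/10) = 0.8792
  Stage 2: F_2 = 10^(3.99/10) = 2.506, G_2 = 10^(16.1/10) = 40.74
  Stage 3: F_3 = 10^(5.29/10) = 3.381, G_3 = 10^(17.0/10) = 50.12
Friis cascade:
  F = 1.137 + (2.506 − 1)/0.8792 + (3.381 − 1)/35.82 = 2.917
NF = 10 log₁₀(2.917) = 4.65 dB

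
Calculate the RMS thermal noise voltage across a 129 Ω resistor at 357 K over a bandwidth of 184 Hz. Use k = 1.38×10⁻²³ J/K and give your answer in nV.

V_n = √(4kTRB)
4kTRB = 4 × 1.38×10⁻²³ × 357 × 1.29×10² × 1.84×10² = 4.68×10⁻¹⁶ V²
V_n = √(4.68×10⁻¹⁶) = 2.16×10⁻⁸ V = 21.6 nV

21.6 nV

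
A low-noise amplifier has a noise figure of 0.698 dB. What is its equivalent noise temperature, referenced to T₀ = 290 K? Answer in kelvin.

F = 10^(0.698/10) = 1.17436
T_e = (F − 1)·T₀ = (1.17436 − 1) × 290 = 50.6 K

50.6 K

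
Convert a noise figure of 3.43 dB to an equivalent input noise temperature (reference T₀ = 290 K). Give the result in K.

F = 10^(3.43/10) = 2.20293
T_e = (F − 1)·T₀ = (2.20293 − 1) × 290 = 349 K

349 K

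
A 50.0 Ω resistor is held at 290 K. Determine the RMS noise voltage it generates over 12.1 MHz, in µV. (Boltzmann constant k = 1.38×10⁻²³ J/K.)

3.11 µV

V_n = √(4kTRB)
4kTRB = 4 × 1.38×10⁻²³ × 290 × 5.00×10¹ × 1.21×10⁷ = 9.68×10⁻¹² V²
V_n = √(9.68×10⁻¹²) = 3.11×10⁻⁶ V = 3.11 µV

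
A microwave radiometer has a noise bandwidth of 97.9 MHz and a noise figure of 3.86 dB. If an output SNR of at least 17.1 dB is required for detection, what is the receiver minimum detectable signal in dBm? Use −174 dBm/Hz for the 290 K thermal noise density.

−73.1 dBm

Sensitivity = −174 + 10 log₁₀(B) + NF + SNR_min
= −174 + 79.91 + 3.86 + 17.1
= −73.13 dBm → −73.1 dBm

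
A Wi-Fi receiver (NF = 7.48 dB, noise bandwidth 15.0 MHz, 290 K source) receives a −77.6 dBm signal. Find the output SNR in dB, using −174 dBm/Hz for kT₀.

17.2 dB

Noise floor: N = −174 + 10 log₁₀(B) + NF
10 log₁₀(1.50×10⁷) = 71.76 dB
N = −174 + 71.76 + 7.48 = −94.76 dBm
SNR = P_sig − N = −77.6 − (−94.76) = 17.16 dB → 17.2 dB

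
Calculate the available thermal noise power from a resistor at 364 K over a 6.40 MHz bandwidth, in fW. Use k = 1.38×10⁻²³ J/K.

32.1 fW

P_n = kTB = 1.38×10⁻²³ × 364 × 6.40×10⁶ = 3.21×10⁻¹⁴ W = 32.1 fW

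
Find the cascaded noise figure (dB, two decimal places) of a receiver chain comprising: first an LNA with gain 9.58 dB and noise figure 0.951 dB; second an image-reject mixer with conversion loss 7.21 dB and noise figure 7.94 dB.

2.60 dB

Convert to linear (a loss of L dB is a gain of −L dB): F_i = 10^(NF_i/10), G_i = 10^(G_i,dB/10)
  Stage 1: F_1 = 10^(0.951/10) = 1.245, G_1 = 10^(9.58/10) = 9.078
  Stage 2: F_2 = 10^(7.94/10) = 6.223, G_2 = 10^(−7.21/10) = 0.1901
Friis cascade:
  F = 1.245 + (6.223 − 1)/9.078 = 1.820
NF = 10 log₁₀(1.820) = 2.60 dB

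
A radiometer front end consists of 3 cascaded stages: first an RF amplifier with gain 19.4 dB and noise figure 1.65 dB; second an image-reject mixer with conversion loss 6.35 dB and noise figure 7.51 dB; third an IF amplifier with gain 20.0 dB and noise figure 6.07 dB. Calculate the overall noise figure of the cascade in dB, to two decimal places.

2.22 dB

Convert to linear (a loss of L dB is a gain of −L dB): F_i = 10^(NF_i/10), G_i = 10^(G_i,dB/10)
  Stage 1: F_1 = 10^(1.65/10) = 1.462, G_1 = 10^(19.4/10) = 87.10
  Stage 2: F_2 = 10^(7.51/10) = 5.636, G_2 = 10^(−6.35/10) = 0.2317
  Stage 3: F_3 = 10^(6.07/10) = 4.046, G_3 = 10^(20.0/10) = 100.0
Friis cascade:
  F = 1.462 + (5.636 − 1)/87.10 + (4.046 − 1)/20.18 = 1.666
NF = 10 log₁₀(1.666) = 2.22 dB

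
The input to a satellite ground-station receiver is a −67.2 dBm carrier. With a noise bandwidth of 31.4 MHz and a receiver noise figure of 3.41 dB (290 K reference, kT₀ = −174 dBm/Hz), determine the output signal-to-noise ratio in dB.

28.4 dB

Noise floor: N = −174 + 10 log₁₀(B) + NF
10 log₁₀(3.14×10⁷) = 74.97 dB
N = −174 + 74.97 + 3.41 = −95.62 dBm
SNR = P_sig − N = −67.2 − (−95.62) = 28.42 dB → 28.4 dB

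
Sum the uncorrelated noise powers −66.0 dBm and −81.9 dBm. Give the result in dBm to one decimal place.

−65.9 dBm

Convert to linear, add, convert back:
P₁ = 2.51×10⁻¹⁰ W, P₂ = 6.46×10⁻¹² W
P_tot = 2.58×10⁻¹⁰ W → 10 log₁₀(P_tot / 10⁻³) = −65.9 dBm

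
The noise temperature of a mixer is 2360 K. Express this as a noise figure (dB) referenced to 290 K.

9.61 dB

F = 1 + T_e/T₀ = 1 + 2360/290 = 9.13793
NF = 10 log₁₀(9.13793) = 9.61 dB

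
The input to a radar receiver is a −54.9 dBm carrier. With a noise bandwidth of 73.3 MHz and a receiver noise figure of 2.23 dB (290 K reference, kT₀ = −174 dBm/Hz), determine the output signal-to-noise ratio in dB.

38.2 dB

Noise floor: N = −174 + 10 log₁₀(B) + NF
10 log₁₀(7.33×10⁷) = 78.65 dB
N = −174 + 78.65 + 2.23 = −93.12 dBm
SNR = P_sig − N = −54.9 − (−93.12) = 38.22 dB → 38.2 dB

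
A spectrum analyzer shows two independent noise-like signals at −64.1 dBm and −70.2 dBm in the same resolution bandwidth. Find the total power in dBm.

−63.1 dBm

Convert to linear, add, convert back:
P₁ = 3.89×10⁻¹⁰ W, P₂ = 9.55×10⁻¹¹ W
P_tot = 4.85×10⁻¹⁰ W → 10 log₁₀(P_tot / 10⁻³) = −63.1 dBm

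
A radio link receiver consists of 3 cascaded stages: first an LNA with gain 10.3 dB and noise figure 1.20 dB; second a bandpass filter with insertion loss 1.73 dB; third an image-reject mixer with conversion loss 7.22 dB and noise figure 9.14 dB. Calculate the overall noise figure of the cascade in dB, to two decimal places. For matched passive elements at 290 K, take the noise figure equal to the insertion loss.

Convert to linear (a loss of L dB is a gain of −L dB): F_i = 10^(NF_i/10), G_i = 10^(G_i,dB/10)
  Stage 1: F_1 = 10^(1.20/10) = 1.318, G_1 = 10^(10.3/10) = 10.72
  Stage 2: F_2 = 10^(1.73/10) = 1.489, G_2 = 10^(−1.73/10) = 0.6714
  Stage 3: F_3 = 10^(9.14/10) = 8.204, G_3 = 10^(−7.22/10) = 0.1897
Friis cascade:
  F = 1.318 + (1.489 − 1)/10.72 + (8.204 − 1)/7.194 = 2.365
NF = 10 log₁₀(2.365) = 3.74 dB

3.74 dB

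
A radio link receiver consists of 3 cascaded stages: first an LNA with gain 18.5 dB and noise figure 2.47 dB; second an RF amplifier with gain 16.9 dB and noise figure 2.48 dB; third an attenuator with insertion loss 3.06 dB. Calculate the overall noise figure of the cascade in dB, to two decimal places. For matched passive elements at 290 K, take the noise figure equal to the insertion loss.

Convert to linear (a loss of L dB is a gain of −L dB): F_i = 10^(NF_i/10), G_i = 10^(G_i,dB/10)
  Stage 1: F_1 = 10^(2.47/10) = 1.766, G_1 = 10^(18.5/10) = 70.79
  Stage 2: F_2 = 10^(2.48/10) = 1.770, G_2 = 10^(16.9/10) = 48.98
  Stage 3: F_3 = 10^(3.06/10) = 2.023, G_3 = 10^(−3.06/10) = 0.4943
Friis cascade:
  F = 1.766 + (1.770 − 1)/70.79 + (2.023 − 1)/3467 = 1.777
NF = 10 log₁₀(1.777) = 2.50 dB

2.50 dB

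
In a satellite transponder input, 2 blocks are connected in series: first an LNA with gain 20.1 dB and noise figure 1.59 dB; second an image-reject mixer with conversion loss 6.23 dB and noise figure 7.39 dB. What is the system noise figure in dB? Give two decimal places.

Convert to linear (a loss of L dB is a gain of −L dB): F_i = 10^(NF_i/10), G_i = 10^(G_i,dB/10)
  Stage 1: F_1 = 10^(1.59/10) = 1.442, G_1 = 10^(20.1/10) = 102.3
  Stage 2: F_2 = 10^(7.39/10) = 5.483, G_2 = 10^(−6.23/10) = 0.2382
Friis cascade:
  F = 1.442 + (5.483 − 1)/102.3 = 1.486
NF = 10 log₁₀(1.486) = 1.72 dB

1.72 dB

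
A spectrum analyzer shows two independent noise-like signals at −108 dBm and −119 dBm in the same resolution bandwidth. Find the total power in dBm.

Convert to linear, add, convert back:
P₁ = 1.58×10⁻¹⁴ W, P₂ = 1.26×10⁻¹⁵ W
P_tot = 1.71×10⁻¹⁴ W → 10 log₁₀(P_tot / 10⁻³) = −107.7 dBm

−107.7 dBm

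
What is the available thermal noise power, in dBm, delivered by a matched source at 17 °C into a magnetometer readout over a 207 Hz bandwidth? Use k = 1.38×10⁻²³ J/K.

−150.8 dBm

T = 17 °C + 273.15 = 290.15 K
P_n = kTB = 1.38×10⁻²³ × 290.15 × 2.07×10² = 8.29×10⁻¹⁹ W
In dBm: 10 log₁₀(8.29×10⁻¹⁹ / 10⁻³) = −150.8 dBm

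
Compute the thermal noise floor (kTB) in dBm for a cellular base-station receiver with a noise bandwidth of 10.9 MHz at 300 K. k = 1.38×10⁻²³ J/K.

−103.5 dBm

P_n = kTB = 1.38×10⁻²³ × 300 × 1.09×10⁷ = 4.51×10⁻¹⁴ W
In dBm: 10 log₁₀(4.51×10⁻¹⁴ / 10⁻³) = −103.5 dBm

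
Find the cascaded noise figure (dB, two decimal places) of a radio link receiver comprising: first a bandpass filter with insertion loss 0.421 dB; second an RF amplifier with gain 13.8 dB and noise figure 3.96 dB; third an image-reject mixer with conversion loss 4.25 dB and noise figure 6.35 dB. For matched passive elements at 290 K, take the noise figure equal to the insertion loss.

4.62 dB

Convert to linear (a loss of L dB is a gain of −L dB): F_i = 10^(NF_i/10), G_i = 10^(G_i,dB/10)
  Stage 1: F_1 = 10^(0.421/10) = 1.102, G_1 = 10^(−0.421/10) = 0.9076
  Stage 2: F_2 = 10^(3.96/10) = 2.489, G_2 = 10^(13.8/10) = 23.99
  Stage 3: F_3 = 10^(6.35/10) = 4.315, G_3 = 10^(−4.25/10) = 0.3758
Friis cascade:
  F = 1.102 + (2.489 − 1)/0.9076 + (4.315 − 1)/21.77 = 2.894
NF = 10 log₁₀(2.894) = 4.62 dB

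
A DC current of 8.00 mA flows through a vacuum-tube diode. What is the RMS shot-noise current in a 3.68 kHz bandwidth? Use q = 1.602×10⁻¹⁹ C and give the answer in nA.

3.07 nA

I_n = √(2qI·B)
2qI·B = 2 × 1.602×10⁻¹⁹ × 8.00×10⁻³ × 3.68×10³ = 9.43×10⁻¹⁸ A²
I_n = √(9.43×10⁻¹⁸) = 3.07×10⁻⁹ A = 3.07 nA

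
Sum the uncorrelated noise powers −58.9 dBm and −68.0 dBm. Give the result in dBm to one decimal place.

Convert to linear, add, convert back:
P₁ = 1.29×10⁻⁹ W, P₂ = 1.58×10⁻¹⁰ W
P_tot = 1.45×10⁻⁹ W → 10 log₁₀(P_tot / 10⁻³) = −58.4 dBm

−58.4 dBm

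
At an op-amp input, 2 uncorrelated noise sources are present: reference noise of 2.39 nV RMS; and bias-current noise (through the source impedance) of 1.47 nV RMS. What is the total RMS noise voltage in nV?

2.81 nV

Uncorrelated sources add in power (mean-square): V_tot = √(ΣV_i²)
V_tot = √[(2.39×10⁻⁹)² + (1.47×10⁻⁹)²] = 2.81×10⁻⁹ V = 2.81 nV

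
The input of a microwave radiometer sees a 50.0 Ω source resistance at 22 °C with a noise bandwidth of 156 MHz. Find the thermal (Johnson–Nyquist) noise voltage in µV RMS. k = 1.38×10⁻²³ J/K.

11.3 µV

T = 22 °C + 273.15 = 295.15 K
V_n = √(4kTRB)
4kTRB = 4 × 1.38×10⁻²³ × 295.15 × 5.00×10¹ × 1.56×10⁸ = 1.27×10⁻¹⁰ V²
V_n = √(1.27×10⁻¹⁰) = 1.13×10⁻⁵ V = 11.3 µV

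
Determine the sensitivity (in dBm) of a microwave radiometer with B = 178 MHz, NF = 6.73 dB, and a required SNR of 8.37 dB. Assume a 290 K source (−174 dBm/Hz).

Sensitivity = −174 + 10 log₁₀(B) + NF + SNR_min
= −174 + 82.5 + 6.73 + 8.37
= −76.40 dBm → −76.4 dBm

−76.4 dBm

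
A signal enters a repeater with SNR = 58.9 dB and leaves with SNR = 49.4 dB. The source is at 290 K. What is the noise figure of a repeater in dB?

NF (dB) = SNR_in(dB) − SNR_out(dB) when the source is at T₀
NF = 58.9 − 49.4 = 9.5 dB

9.5 dB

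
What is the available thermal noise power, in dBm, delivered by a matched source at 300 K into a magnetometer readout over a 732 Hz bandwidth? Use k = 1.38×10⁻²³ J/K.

−145.2 dBm

P_n = kTB = 1.38×10⁻²³ × 300 × 7.32×10² = 3.03×10⁻¹⁸ W
In dBm: 10 log₁₀(3.03×10⁻¹⁸ / 10⁻³) = −145.2 dBm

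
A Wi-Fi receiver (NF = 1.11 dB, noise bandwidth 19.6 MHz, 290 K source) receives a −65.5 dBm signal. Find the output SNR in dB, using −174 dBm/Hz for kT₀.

Noise floor: N = −174 + 10 log₁₀(B) + NF
10 log₁₀(1.96×10⁷) = 72.92 dB
N = −174 + 72.92 + 1.11 = −99.97 dBm
SNR = P_sig − N = −65.5 − (−99.97) = 34.47 dB → 34.5 dB

34.5 dB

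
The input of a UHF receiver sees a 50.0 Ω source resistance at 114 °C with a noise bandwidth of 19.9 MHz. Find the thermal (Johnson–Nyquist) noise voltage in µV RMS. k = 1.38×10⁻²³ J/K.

T = 114 °C + 273.15 = 387.15 K
V_n = √(4kTRB)
4kTRB = 4 × 1.38×10⁻²³ × 387.15 × 5.00×10¹ × 1.99×10⁷ = 2.13×10⁻¹¹ V²
V_n = √(2.13×10⁻¹¹) = 4.61×10⁻⁶ V = 4.61 µV

4.61 µV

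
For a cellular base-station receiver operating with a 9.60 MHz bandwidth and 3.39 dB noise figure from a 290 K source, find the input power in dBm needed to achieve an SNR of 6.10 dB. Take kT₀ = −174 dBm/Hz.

Sensitivity = −174 + 10 log₁₀(B) + NF + SNR_min
= −174 + 69.82 + 3.39 + 6.10
= −94.69 dBm → −94.7 dBm

−94.7 dBm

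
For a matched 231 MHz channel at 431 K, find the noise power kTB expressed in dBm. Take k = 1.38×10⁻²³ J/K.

P_n = kTB = 1.38×10⁻²³ × 431 × 2.31×10⁸ = 1.37×10⁻¹² W
In dBm: 10 log₁₀(1.37×10⁻¹² / 10⁻³) = −88.6 dBm

−88.6 dBm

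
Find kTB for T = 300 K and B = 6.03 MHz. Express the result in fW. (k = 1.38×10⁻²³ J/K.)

25.0 fW

P_n = kTB = 1.38×10⁻²³ × 300 × 6.03×10⁶ = 2.50×10⁻¹⁴ W = 25.0 fW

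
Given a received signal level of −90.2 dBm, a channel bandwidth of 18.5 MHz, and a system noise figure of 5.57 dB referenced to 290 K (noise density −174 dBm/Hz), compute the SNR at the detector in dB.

5.6 dB

Noise floor: N = −174 + 10 log₁₀(B) + NF
10 log₁₀(1.85×10⁷) = 72.67 dB
N = −174 + 72.67 + 5.57 = −95.76 dBm
SNR = P_sig − N = −90.2 − (−95.76) = 5.56 dB → 5.6 dB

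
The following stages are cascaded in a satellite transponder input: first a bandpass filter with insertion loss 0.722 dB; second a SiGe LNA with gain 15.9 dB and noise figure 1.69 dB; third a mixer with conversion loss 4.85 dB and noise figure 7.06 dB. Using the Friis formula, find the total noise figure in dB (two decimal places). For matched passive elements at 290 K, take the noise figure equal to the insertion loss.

Convert to linear (a loss of L dB is a gain of −L dB): F_i = 10^(NF_i/10), G_i = 10^(G_i,dB/10)
  Stage 1: F_1 = 10^(0.722/10) = 1.181, G_1 = 10^(−0.722/10) = 0.8468
  Stage 2: F_2 = 10^(1.69/10) = 1.476, G_2 = 10^(15.9/10) = 38.90
  Stage 3: F_3 = 10^(7.06/10) = 5.082, G_3 = 10^(−4.85/10) = 0.3273
Friis cascade:
  F = 1.181 + (1.476 − 1)/0.8468 + (5.082 − 1)/32.95 = 1.866
NF = 10 log₁₀(1.866) = 2.71 dB

2.71 dB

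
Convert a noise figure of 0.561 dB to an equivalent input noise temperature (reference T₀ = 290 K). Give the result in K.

F = 10^(0.561/10) = 1.13789
T_e = (F − 1)·T₀ = (1.13789 − 1) × 290 = 40.0 K

40.0 K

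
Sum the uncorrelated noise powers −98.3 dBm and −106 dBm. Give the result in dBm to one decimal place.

Convert to linear, add, convert back:
P₁ = 1.48×10⁻¹³ W, P₂ = 2.51×10⁻¹⁴ W
P_tot = 1.73×10⁻¹³ W → 10 log₁₀(P_tot / 10⁻³) = −97.6 dBm

−97.6 dBm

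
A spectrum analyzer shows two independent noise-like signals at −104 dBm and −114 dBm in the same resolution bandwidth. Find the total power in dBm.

Convert to linear, add, convert back:
P₁ = 3.98×10⁻¹⁴ W, P₂ = 3.98×10⁻¹⁵ W
P_tot = 4.38×10⁻¹⁴ W → 10 log₁₀(P_tot / 10⁻³) = −103.6 dBm

−103.6 dBm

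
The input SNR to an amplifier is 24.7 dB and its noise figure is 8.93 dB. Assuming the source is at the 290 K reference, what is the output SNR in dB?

By definition F = SNR_in/SNR_out, so in dB: SNR_out = SNR_in − NF
SNR_out = 24.7 − 8.93 = 15.77 dB

15.77 dB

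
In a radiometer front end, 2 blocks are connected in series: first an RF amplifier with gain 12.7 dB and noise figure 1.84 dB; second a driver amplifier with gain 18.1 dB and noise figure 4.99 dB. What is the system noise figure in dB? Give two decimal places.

2.16 dB

Convert to linear (a loss of L dB is a gain of −L dB): F_i = 10^(NF_i/10), G_i = 10^(G_i,dB/10)
  Stage 1: F_1 = 10^(1.84/10) = 1.528, G_1 = 10^(12.7/10) = 18.62
  Stage 2: F_2 = 10^(4.99/10) = 3.155, G_2 = 10^(18.1/10) = 64.57
Friis cascade:
  F = 1.528 + (3.155 − 1)/18.62 = 1.643
NF = 10 log₁₀(1.643) = 2.16 dB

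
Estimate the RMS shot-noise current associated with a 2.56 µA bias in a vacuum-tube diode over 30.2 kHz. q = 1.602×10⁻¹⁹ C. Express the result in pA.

157 pA

I_n = √(2qI·B)
2qI·B = 2 × 1.602×10⁻¹⁹ × 2.56×10⁻⁶ × 3.02×10⁴ = 2.48×10⁻²⁰ A²
I_n = √(2.48×10⁻²⁰) = 1.57×10⁻¹⁰ A = 157 pA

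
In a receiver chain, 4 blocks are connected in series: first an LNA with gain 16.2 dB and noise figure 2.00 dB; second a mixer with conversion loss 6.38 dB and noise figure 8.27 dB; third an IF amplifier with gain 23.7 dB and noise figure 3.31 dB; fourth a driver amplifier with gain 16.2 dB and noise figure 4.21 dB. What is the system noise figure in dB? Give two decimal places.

2.65 dB

Convert to linear (a loss of L dB is a gain of −L dB): F_i = 10^(NF_i/10), G_i = 10^(G_i,dB/10)
  Stage 1: F_1 = 10^(2.00/10) = 1.585, G_1 = 10^(16.2/10) = 41.69
  Stage 2: F_2 = 10^(8.27/10) = 6.714, G_2 = 10^(−6.38/10) = 0.2301
  Stage 3: F_3 = 10^(3.31/10) = 2.143, G_3 = 10^(23.7/10) = 234.4
  Stage 4: F_4 = 10^(4.21/10) = 2.636, G_4 = 10^(16.2/10) = 41.69
Friis cascade:
  F = 1.585 + (6.714 − 1)/41.69 + (2.143 − 1)/9.594 + (2.636 − 1)/2249 = 1.842
NF = 10 log₁₀(1.842) = 2.65 dB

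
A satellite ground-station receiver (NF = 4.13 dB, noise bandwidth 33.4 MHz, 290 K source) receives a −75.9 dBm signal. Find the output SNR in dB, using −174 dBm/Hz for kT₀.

18.7 dB

Noise floor: N = −174 + 10 log₁₀(B) + NF
10 log₁₀(3.34×10⁷) = 75.24 dB
N = −174 + 75.24 + 4.13 = −94.63 dBm
SNR = P_sig − N = −75.9 − (−94.63) = 18.73 dB → 18.7 dB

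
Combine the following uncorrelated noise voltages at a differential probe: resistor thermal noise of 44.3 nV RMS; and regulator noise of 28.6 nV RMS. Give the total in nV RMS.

52.7 nV

Uncorrelated sources add in power (mean-square): V_tot = √(ΣV_i²)
V_tot = √[(4.43×10⁻⁸)² + (2.86×10⁻⁸)²] = 5.27×10⁻⁸ V = 52.7 nV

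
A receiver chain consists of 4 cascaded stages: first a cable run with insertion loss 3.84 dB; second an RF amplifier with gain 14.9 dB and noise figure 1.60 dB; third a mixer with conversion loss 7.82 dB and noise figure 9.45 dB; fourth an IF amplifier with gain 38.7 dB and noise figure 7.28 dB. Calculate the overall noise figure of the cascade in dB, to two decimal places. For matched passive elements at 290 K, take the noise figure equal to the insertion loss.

7.90 dB

Convert to linear (a loss of L dB is a gain of −L dB): F_i = 10^(NF_i/10), G_i = 10^(G_i,dB/10)
  Stage 1: F_1 = 10^(3.84/10) = 2.421, G_1 = 10^(−3.84/10) = 0.4130
  Stage 2: F_2 = 10^(1.60/10) = 1.445, G_2 = 10^(14.9/10) = 30.90
  Stage 3: F_3 = 10^(9.45/10) = 8.810, G_3 = 10^(−7.82/10) = 0.1652
  Stage 4: F_4 = 10^(7.28/10) = 5.346, G_4 = 10^(38.7/10) = 7413
Friis cascade:
  F = 2.421 + (1.445 − 1)/0.4130 + (8.810 − 1)/12.76 + (5.346 − 1)/2.109 = 6.172
NF = 10 log₁₀(6.172) = 7.90 dB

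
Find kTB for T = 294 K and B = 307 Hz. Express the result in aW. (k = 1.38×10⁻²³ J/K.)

P_n = kTB = 1.38×10⁻²³ × 294 × 3.07×10² = 1.25×10⁻¹⁸ W = 1.25 aW

1.25 aW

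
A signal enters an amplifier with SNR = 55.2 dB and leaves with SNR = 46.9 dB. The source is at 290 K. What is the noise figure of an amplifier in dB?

NF (dB) = SNR_in(dB) − SNR_out(dB) when the source is at T₀
NF = 55.2 − 46.9 = 8.3 dB

8.3 dB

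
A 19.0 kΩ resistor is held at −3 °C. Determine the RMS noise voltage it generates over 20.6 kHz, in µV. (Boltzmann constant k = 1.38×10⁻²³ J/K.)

T = −3 °C + 273.15 = 270.15 K
V_n = √(4kTRB)
4kTRB = 4 × 1.38×10⁻²³ × 270.15 × 1.90×10⁴ × 2.06×10⁴ = 5.84×10⁻¹² V²
V_n = √(5.84×10⁻¹²) = 2.42×10⁻⁶ V = 2.42 µV

2.42 µV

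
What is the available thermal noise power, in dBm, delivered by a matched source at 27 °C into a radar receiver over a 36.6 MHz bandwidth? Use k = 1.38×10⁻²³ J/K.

T = 27 °C + 273.15 = 300.15 K
P_n = kTB = 1.38×10⁻²³ × 300.15 × 3.66×10⁷ = 1.52×10⁻¹³ W
In dBm: 10 log₁₀(1.52×10⁻¹³ / 10⁻³) = −98.2 dBm

−98.2 dBm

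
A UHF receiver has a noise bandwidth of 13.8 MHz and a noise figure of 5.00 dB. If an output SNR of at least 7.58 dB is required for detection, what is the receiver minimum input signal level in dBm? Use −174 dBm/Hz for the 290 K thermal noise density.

−90.0 dBm

Sensitivity = −174 + 10 log₁₀(B) + NF + SNR_min
= −174 + 71.4 + 5.00 + 7.58
= −90.02 dBm → −90.0 dBm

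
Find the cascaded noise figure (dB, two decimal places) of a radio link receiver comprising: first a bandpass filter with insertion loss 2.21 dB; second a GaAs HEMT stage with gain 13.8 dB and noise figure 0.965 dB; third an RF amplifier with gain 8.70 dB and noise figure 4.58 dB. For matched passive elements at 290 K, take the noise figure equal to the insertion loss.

Convert to linear (a loss of L dB is a gain of −L dB): F_i = 10^(NF_i/10), G_i = 10^(G_i,dB/10)
  Stage 1: F_1 = 10^(2.21/10) = 1.663, G_1 = 10^(−2.21/10) = 0.6012
  Stage 2: F_2 = 10^(0.965/10) = 1.249, G_2 = 10^(13.8/10) = 23.99
  Stage 3: F_3 = 10^(4.58/10) = 2.871, G_3 = 10^(8.70/10) = 7.413
Friis cascade:
  F = 1.663 + (1.249 − 1)/0.6012 + (2.871 − 1)/14.42 = 2.207
NF = 10 log₁₀(2.207) = 3.44 dB

3.44 dB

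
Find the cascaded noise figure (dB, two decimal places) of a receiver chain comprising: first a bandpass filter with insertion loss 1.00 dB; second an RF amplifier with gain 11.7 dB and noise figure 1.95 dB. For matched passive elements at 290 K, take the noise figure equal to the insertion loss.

Convert to linear (a loss of L dB is a gain of −L dB): F_i = 10^(NF_i/10), G_i = 10^(G_i,dB/10)
  Stage 1: F_1 = 10^(1.00/10) = 1.259, G_1 = 10^(−1.00/10) = 0.7943
  Stage 2: F_2 = 10^(1.95/10) = 1.567, G_2 = 10^(11.7/10) = 14.79
Friis cascade:
  F = 1.259 + (1.567 − 1)/0.7943 = 1.972
NF = 10 log₁₀(1.972) = 2.95 dB

2.95 dB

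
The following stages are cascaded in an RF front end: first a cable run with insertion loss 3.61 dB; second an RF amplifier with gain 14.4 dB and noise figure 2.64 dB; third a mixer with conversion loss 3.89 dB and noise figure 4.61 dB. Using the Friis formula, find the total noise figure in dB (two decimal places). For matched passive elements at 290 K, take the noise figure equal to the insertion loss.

Convert to linear (a loss of L dB is a gain of −L dB): F_i = 10^(NF_i/10), G_i = 10^(G_i,dB/10)
  Stage 1: F_1 = 10^(3.61/10) = 2.296, G_1 = 10^(−3.61/10) = 0.4355
  Stage 2: F_2 = 10^(2.64/10) = 1.837, G_2 = 10^(14.4/10) = 27.54
  Stage 3: F_3 = 10^(4.61/10) = 2.891, G_3 = 10^(−3.89/10) = 0.4083
Friis cascade:
  F = 2.296 + (1.837 − 1)/0.4355 + (2.891 − 1)/11.99 = 4.375
NF = 10 log₁₀(4.375) = 6.41 dB

6.41 dB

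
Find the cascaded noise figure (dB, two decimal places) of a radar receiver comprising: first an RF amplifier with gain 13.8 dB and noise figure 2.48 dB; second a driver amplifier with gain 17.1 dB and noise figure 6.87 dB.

Convert to linear (a loss of L dB is a gain of −L dB): F_i = 10^(NF_i/10), G_i = 10^(G_i,dB/10)
  Stage 1: F_1 = 10^(2.48/10) = 1.770, G_1 = 10^(13.8/10) = 23.99
  Stage 2: F_2 = 10^(6.87/10) = 4.864, G_2 = 10^(17.1/10) = 51.29
Friis cascade:
  F = 1.770 + (4.864 − 1)/23.99 = 1.931
NF = 10 log₁₀(1.931) = 2.86 dB

2.86 dB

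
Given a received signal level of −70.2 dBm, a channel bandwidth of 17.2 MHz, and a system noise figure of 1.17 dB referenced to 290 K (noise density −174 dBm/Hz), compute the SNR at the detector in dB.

30.3 dB

Noise floor: N = −174 + 10 log₁₀(B) + NF
10 log₁₀(1.72×10⁷) = 72.36 dB
N = −174 + 72.36 + 1.17 = −100.47 dBm
SNR = P_sig − N = −70.2 − (−100.47) = 30.27 dB → 30.3 dB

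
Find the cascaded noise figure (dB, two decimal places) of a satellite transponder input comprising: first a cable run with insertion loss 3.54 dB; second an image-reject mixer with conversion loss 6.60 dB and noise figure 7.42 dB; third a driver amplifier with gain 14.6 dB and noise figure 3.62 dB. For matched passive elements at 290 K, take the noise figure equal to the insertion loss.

Convert to linear (a loss of L dB is a gain of −L dB): F_i = 10^(NF_i/10), G_i = 10^(G_i,dB/10)
  Stage 1: F_1 = 10^(3.54/10) = 2.259, G_1 = 10^(−3.54/10) = 0.4426
  Stage 2: F_2 = 10^(7.42/10) = 5.521, G_2 = 10^(−6.60/10) = 0.2188
  Stage 3: F_3 = 10^(3.62/10) = 2.301, G_3 = 10^(14.6/10) = 28.84
Friis cascade:
  F = 2.259 + (5.521 − 1)/0.4426 + (2.301 − 1)/0.09683 = 25.91
NF = 10 log₁₀(25.91) = 14.14 dB

14.14 dB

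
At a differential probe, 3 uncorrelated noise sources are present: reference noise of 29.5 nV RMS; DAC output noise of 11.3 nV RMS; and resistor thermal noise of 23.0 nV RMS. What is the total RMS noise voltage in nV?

39.1 nV

Uncorrelated sources add in power (mean-square): V_tot = √(ΣV_i²)
V_tot = √[(2.95×10⁻⁸)² + (1.13×10⁻⁸)² + (2.30×10⁻⁸)²] = 3.91×10⁻⁸ V = 39.1 nV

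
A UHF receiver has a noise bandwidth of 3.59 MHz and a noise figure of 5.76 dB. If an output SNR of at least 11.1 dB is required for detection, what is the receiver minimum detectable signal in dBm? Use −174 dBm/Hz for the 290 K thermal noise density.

−91.6 dBm

Sensitivity = −174 + 10 log₁₀(B) + NF + SNR_min
= −174 + 65.55 + 5.76 + 11.1
= −91.59 dBm → −91.6 dBm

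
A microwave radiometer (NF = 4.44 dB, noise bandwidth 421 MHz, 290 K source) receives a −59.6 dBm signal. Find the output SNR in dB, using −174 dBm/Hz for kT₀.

23.7 dB

Noise floor: N = −174 + 10 log₁₀(B) + NF
10 log₁₀(4.21×10⁸) = 86.24 dB
N = −174 + 86.24 + 4.44 = −83.32 dBm
SNR = P_sig − N = −59.6 − (−83.32) = 23.72 dB → 23.7 dB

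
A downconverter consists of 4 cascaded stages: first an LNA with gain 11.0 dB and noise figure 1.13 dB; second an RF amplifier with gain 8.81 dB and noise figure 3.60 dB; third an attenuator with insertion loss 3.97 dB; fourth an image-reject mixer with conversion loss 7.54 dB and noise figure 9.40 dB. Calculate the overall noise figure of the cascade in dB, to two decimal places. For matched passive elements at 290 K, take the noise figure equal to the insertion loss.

2.09 dB

Convert to linear (a loss of L dB is a gain of −L dB): F_i = 10^(NF_i/10), G_i = 10^(G_i,dB/10)
  Stage 1: F_1 = 10^(1.13/10) = 1.297, G_1 = 10^(11.0/10) = 12.59
  Stage 2: F_2 = 10^(3.60/10) = 2.291, G_2 = 10^(8.81/10) = 7.603
  Stage 3: F_3 = 10^(3.97/10) = 2.495, G_3 = 10^(−3.97/10) = 0.4009
  Stage 4: F_4 = 10^(9.40/10) = 8.710, G_4 = 10^(−7.54/10) = 0.1762
Friis cascade:
  F = 1.297 + (2.291 − 1)/12.59 + (2.495 − 1)/95.72 + (8.710 − 1)/38.37 = 1.616
NF = 10 log₁₀(1.616) = 2.09 dB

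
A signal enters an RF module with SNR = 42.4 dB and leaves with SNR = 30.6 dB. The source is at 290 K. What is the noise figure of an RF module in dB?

11.8 dB

NF (dB) = SNR_in(dB) − SNR_out(dB) when the source is at T₀
NF = 42.4 − 30.6 = 11.8 dB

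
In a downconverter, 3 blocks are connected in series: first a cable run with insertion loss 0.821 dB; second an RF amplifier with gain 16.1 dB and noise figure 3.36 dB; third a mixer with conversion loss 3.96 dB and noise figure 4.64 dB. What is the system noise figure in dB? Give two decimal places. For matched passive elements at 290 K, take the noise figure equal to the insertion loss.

Convert to linear (a loss of L dB is a gain of −L dB): F_i = 10^(NF_i/10), G_i = 10^(G_i,dB/10)
  Stage 1: F_1 = 10^(0.821/10) = 1.208, G_1 = 10^(−0.821/10) = 0.8278
  Stage 2: F_2 = 10^(3.36/10) = 2.168, G_2 = 10^(16.1/10) = 40.74
  Stage 3: F_3 = 10^(4.64/10) = 2.911, G_3 = 10^(−3.96/10) = 0.4018
Friis cascade:
  F = 1.208 + (2.168 − 1)/0.8278 + (2.911 − 1)/33.72 = 2.675
NF = 10 log₁₀(2.675) = 4.27 dB

4.27 dB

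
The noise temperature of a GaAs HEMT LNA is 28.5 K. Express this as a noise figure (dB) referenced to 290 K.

0.407 dB

F = 1 + T_e/T₀ = 1 + 28.5/290 = 1.09828
NF = 10 log₁₀(1.09828) = 0.407 dB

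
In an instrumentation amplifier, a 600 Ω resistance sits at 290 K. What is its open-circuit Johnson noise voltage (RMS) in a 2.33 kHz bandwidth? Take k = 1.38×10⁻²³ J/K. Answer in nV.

150 nV

V_n = √(4kTRB)
4kTRB = 4 × 1.38×10⁻²³ × 290 × 6.00×10² × 2.33×10³ = 2.24×10⁻¹⁴ V²
V_n = √(2.24×10⁻¹⁴) = 1.50×10⁻⁷ V = 150 nV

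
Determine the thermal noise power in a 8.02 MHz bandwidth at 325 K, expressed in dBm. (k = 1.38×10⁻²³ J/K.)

P_n = kTB = 1.38×10⁻²³ × 325 × 8.02×10⁶ = 3.60×10⁻¹⁴ W
In dBm: 10 log₁₀(3.60×10⁻¹⁴ / 10⁻³) = −104.4 dBm

−104.4 dBm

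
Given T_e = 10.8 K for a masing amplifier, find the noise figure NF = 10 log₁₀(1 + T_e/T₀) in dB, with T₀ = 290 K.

F = 1 + T_e/T₀ = 1 + 10.8/290 = 1.03724
NF = 10 log₁₀(1.03724) = 0.159 dB

0.159 dB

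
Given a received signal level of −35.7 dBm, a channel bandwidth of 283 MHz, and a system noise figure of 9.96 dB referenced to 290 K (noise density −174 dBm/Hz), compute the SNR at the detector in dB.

43.8 dB

Noise floor: N = −174 + 10 log₁₀(B) + NF
10 log₁₀(2.83×10⁸) = 84.52 dB
N = −174 + 84.52 + 9.96 = −79.52 dBm
SNR = P_sig − N = −35.7 − (−79.52) = 43.82 dB → 43.8 dB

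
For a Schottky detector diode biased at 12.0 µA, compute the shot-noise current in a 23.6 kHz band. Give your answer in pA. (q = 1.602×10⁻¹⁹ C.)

I_n = √(2qI·B)
2qI·B = 2 × 1.602×10⁻¹⁹ × 1.20×10⁻⁵ × 2.36×10⁴ = 9.07×10⁻²⁰ A²
I_n = √(9.07×10⁻²⁰) = 3.01×10⁻¹⁰ A = 301 pA

301 pA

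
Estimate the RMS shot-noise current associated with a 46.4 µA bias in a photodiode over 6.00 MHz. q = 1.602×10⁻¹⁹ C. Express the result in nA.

9.44 nA

I_n = √(2qI·B)
2qI·B = 2 × 1.602×10⁻¹⁹ × 4.64×10⁻⁵ × 6.00×10⁶ = 8.92×10⁻¹⁷ A²
I_n = √(8.92×10⁻¹⁷) = 9.44×10⁻⁹ A = 9.44 nA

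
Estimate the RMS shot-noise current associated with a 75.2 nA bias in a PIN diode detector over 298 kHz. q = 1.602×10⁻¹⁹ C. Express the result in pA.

I_n = √(2qI·B)
2qI·B = 2 × 1.602×10⁻¹⁹ × 7.52×10⁻⁸ × 2.98×10⁵ = 7.18×10⁻²¹ A²
I_n = √(7.18×10⁻²¹) = 8.47×10⁻¹¹ A = 84.7 pA

84.7 pA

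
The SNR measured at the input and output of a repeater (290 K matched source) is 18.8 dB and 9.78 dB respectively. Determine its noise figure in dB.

NF (dB) = SNR_in(dB) − SNR_out(dB) when the source is at T₀
NF = 18.8 − 9.78 = 9.02 dB

9.02 dB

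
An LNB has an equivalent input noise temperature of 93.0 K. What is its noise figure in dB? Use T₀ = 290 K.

1.21 dB

F = 1 + T_e/T₀ = 1 + 93.0/290 = 1.32069
NF = 10 log₁₀(1.32069) = 1.21 dB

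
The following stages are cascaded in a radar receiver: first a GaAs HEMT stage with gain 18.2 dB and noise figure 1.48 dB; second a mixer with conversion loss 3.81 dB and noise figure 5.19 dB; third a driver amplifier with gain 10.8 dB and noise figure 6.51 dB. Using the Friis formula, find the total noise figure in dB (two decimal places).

1.95 dB

Convert to linear (a loss of L dB is a gain of −L dB): F_i = 10^(NF_i/10), G_i = 10^(G_i,dB/10)
  Stage 1: F_1 = 10^(1.48/10) = 1.406, G_1 = 10^(18.2/10) = 66.07
  Stage 2: F_2 = 10^(5.19/10) = 3.304, G_2 = 10^(−3.81/10) = 0.4159
  Stage 3: F_3 = 10^(6.51/10) = 4.477, G_3 = 10^(10.8/10) = 12.02
Friis cascade:
  F = 1.406 + (3.304 − 1)/66.07 + (4.477 − 1)/27.48 = 1.567
NF = 10 log₁₀(1.567) = 1.95 dB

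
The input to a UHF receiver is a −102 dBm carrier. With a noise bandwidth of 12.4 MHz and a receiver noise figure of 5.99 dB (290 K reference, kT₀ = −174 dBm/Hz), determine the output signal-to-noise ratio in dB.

Noise floor: N = −174 + 10 log₁₀(B) + NF
10 log₁₀(1.24×10⁷) = 70.93 dB
N = −174 + 70.93 + 5.99 = −97.08 dBm
SNR = P_sig − N = −102 − (−97.08) = −4.92 dB → −4.9 dB

−4.9 dB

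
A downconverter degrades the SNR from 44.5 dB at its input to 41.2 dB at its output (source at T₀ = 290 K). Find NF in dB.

NF (dB) = SNR_in(dB) − SNR_out(dB) when the source is at T₀
NF = 44.5 − 41.2 = 3.3 dB

3.3 dB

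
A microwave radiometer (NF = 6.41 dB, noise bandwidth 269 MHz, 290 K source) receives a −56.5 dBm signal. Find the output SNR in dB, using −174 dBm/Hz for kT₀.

26.8 dB

Noise floor: N = −174 + 10 log₁₀(B) + NF
10 log₁₀(2.69×10⁸) = 84.3 dB
N = −174 + 84.3 + 6.41 = −83.29 dBm
SNR = P_sig − N = −56.5 − (−83.29) = 26.79 dB → 26.8 dB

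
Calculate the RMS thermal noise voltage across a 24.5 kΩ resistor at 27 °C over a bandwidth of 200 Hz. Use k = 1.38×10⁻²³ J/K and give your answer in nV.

285 nV

T = 27 °C + 273.15 = 300.15 K
V_n = √(4kTRB)
4kTRB = 4 × 1.38×10⁻²³ × 300.15 × 2.45×10⁴ × 2.00×10² = 8.12×10⁻¹⁴ V²
V_n = √(8.12×10⁻¹⁴) = 2.85×10⁻⁷ V = 285 nV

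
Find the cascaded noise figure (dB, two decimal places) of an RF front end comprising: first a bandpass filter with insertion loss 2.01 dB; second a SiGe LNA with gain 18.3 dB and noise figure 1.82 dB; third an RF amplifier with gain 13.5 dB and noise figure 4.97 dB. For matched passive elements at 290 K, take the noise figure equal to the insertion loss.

3.92 dB

Convert to linear (a loss of L dB is a gain of −L dB): F_i = 10^(NF_i/10), G_i = 10^(G_i,dB/10)
  Stage 1: F_1 = 10^(2.01/10) = 1.589, G_1 = 10^(−2.01/10) = 0.6295
  Stage 2: F_2 = 10^(1.82/10) = 1.521, G_2 = 10^(18.3/10) = 67.61
  Stage 3: F_3 = 10^(4.97/10) = 3.141, G_3 = 10^(13.5/10) = 22.39
Friis cascade:
  F = 1.589 + (1.521 − 1)/0.6295 + (3.141 − 1)/42.56 = 2.466
NF = 10 log₁₀(2.466) = 3.92 dB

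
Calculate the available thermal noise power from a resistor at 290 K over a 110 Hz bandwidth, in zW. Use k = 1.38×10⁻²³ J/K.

440 zW

P_n = kTB = 1.38×10⁻²³ × 290 × 1.10×10² = 4.40×10⁻¹⁹ W = 440 zW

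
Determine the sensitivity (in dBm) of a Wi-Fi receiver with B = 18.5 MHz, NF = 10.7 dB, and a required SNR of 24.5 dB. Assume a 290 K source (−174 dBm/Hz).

−66.1 dBm

Sensitivity = −174 + 10 log₁₀(B) + NF + SNR_min
= −174 + 72.67 + 10.7 + 24.5
= −66.13 dBm → −66.1 dBm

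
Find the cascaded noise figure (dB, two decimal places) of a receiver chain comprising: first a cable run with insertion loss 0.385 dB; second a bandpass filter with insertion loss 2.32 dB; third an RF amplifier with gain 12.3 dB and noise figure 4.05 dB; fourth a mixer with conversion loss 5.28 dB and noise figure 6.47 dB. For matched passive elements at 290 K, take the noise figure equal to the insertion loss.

7.09 dB

Convert to linear (a loss of L dB is a gain of −L dB): F_i = 10^(NF_i/10), G_i = 10^(G_i,dB/10)
  Stage 1: F_1 = 10^(0.385/10) = 1.093, G_1 = 10^(−0.385/10) = 0.9152
  Stage 2: F_2 = 10^(2.32/10) = 1.706, G_2 = 10^(−2.32/10) = 0.5861
  Stage 3: F_3 = 10^(4.05/10) = 2.541, G_3 = 10^(12.3/10) = 16.98
  Stage 4: F_4 = 10^(6.47/10) = 4.436, G_4 = 10^(−5.28/10) = 0.2965
Friis cascade:
  F = 1.093 + (1.706 − 1)/0.9152 + (2.541 − 1)/0.5364 + (4.436 − 1)/9.110 = 5.114
NF = 10 log₁₀(5.114) = 7.09 dB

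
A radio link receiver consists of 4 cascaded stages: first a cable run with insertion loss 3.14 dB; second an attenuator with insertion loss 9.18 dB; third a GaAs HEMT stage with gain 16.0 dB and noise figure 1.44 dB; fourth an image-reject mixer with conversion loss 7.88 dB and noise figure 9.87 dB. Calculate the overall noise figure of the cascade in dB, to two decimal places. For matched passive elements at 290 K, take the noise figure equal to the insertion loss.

Convert to linear (a loss of L dB is a gain of −L dB): F_i = 10^(NF_i/10), G_i = 10^(G_i,dB/10)
  Stage 1: F_1 = 10^(3.14/10) = 2.061, G_1 = 10^(−3.14/10) = 0.4853
  Stage 2: F_2 = 10^(9.18/10) = 8.279, G_2 = 10^(−9.18/10) = 0.1208
  Stage 3: F_3 = 10^(1.44/10) = 1.393, G_3 = 10^(16.0/10) = 39.81
  Stage 4: F_4 = 10^(9.87/10) = 9.705, G_4 = 10^(−7.88/10) = 0.1629
Friis cascade:
  F = 2.061 + (8.279 − 1)/0.4853 + (1.393 − 1)/0.05861 + (9.705 − 1)/2.333 = 27.50
NF = 10 log₁₀(27.50) = 14.39 dB

14.39 dB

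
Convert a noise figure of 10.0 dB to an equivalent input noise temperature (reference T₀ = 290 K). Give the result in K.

2610 K

F = 10^(10.0/10) = 10
T_e = (F − 1)·T₀ = (10 − 1) × 290 = 2610 K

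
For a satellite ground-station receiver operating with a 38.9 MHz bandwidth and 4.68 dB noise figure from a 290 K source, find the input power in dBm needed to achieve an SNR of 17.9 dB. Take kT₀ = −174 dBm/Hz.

Sensitivity = −174 + 10 log₁₀(B) + NF + SNR_min
= −174 + 75.9 + 4.68 + 17.9
= −75.52 dBm → −75.5 dBm

−75.5 dBm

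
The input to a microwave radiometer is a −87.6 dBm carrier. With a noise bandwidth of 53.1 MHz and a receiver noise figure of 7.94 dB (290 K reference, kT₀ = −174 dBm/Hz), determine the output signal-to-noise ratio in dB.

1.2 dB

Noise floor: N = −174 + 10 log₁₀(B) + NF
10 log₁₀(5.31×10⁷) = 77.25 dB
N = −174 + 77.25 + 7.94 = −88.81 dBm
SNR = P_sig − N = −87.6 − (−88.81) = 1.21 dB → 1.2 dB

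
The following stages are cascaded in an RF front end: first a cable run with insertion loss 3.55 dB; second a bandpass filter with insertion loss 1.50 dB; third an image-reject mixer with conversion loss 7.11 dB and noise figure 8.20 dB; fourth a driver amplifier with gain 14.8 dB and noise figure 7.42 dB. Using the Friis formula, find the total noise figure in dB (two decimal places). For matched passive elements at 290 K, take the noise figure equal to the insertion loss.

Convert to linear (a loss of L dB is a gain of −L dB): F_i = 10^(NF_i/10), G_i = 10^(G_i,dB/10)
  Stage 1: F_1 = 10^(3.55/10) = 2.265, G_1 = 10^(−3.55/10) = 0.4416
  Stage 2: F_2 = 10^(1.50/10) = 1.413, G_2 = 10^(−1.50/10) = 0.7079
  Stage 3: F_3 = 10^(8.20/10) = 6.607, G_3 = 10^(−7.11/10) = 0.1945
  Stage 4: F_4 = 10^(7.42/10) = 5.521, G_4 = 10^(14.8/10) = 30.20
Friis cascade:
  F = 2.265 + (1.413 − 1)/0.4416 + (6.607 − 1)/0.3126 + (5.521 − 1)/0.06081 = 95.47
NF = 10 log₁₀(95.47) = 19.80 dB

19.80 dB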